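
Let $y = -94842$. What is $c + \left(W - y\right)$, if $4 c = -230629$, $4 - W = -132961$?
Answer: $\frac{680599}{4} \approx 1.7015 \cdot 10^{5}$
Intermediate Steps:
$W = 132965$ ($W = 4 - -132961 = 4 + 132961 = 132965$)
$c = - \frac{230629}{4}$ ($c = \frac{1}{4} \left(-230629\right) = - \frac{230629}{4} \approx -57657.0$)
$c + \left(W - y\right) = - \frac{230629}{4} + \left(132965 - -94842\right) = - \frac{230629}{4} + \left(132965 + 94842\right) = - \frac{230629}{4} + 227807 = \frac{680599}{4}$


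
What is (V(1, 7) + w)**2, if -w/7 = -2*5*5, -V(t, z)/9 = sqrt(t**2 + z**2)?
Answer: 126550 - 31500*sqrt(2) ≈ 82002.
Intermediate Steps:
V(t, z) = -9*sqrt(t**2 + z**2)
w = 350 (w = -7*(-2*5)*5 = -(-70)*5 = -7*(-50) = 350)
(V(1, 7) + w)**2 = (-9*sqrt(1**2 + 7**2) + 350)**2 = (-9*sqrt(1 + 49) + 350)**2 = (-45*sqrt(2) + 350)**2 = (350 - 45*sqrt(2))**2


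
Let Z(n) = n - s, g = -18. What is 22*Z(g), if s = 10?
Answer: -616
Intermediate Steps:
Z(n) = -10 + n (Z(n) = n - 1*10 = n - 10 = -10 + n)
22*Z(g) = 22*(-10 - 18) = 22*(-28) = -616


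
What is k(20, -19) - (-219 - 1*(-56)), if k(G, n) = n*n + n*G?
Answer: 144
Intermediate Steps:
k(G, n) = n**2 + G*n
k(20, -19) - (-219 - 1*(-56)) = -19*(20 - 19) - (-219 - 1*(-56)) = -19*1 - (-219 + 56) = -19 - 1*(-163) = -19 + 163 = 144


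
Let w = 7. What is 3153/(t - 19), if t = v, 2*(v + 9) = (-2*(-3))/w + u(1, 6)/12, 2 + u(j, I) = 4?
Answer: -264852/2309 ≈ -114.70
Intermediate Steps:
u(j, I) = 2 (u(j, I) = -2 + 4 = 2)
v = -713/84 (v = -9 + (-2*(-3)/7 + 2/12)/2 = -9 + (6*(1/7) + 2*(1/12))/2 = -9 + (6/7 + 1/6)/2 = -9 + (1/2)*(43/42) = -9 + 43/84 = -713/84 ≈ -8.4881)
t = -713/84 ≈ -8.4881
3153/(t - 19) = 3153/(-713/84 - 19) = 3153/(-2309/84) = -84/2309*3153 = -264852/2309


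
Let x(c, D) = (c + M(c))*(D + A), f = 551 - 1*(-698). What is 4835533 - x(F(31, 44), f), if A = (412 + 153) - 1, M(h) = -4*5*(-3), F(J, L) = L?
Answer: 4646981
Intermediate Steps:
M(h) = 60 (M(h) = -20*(-3) = 60)
A = 564 (A = 565 - 1 = 564)
f = 1249 (f = 551 + 698 = 1249)
x(c, D) = (60 + c)*(564 + D) (x(c, D) = (c + 60)*(D + 564) = (60 + c)*(564 + D))
4835533 - x(F(31, 44), f) = 4835533 - (33840 + 60*1249 + 564*44 + 1249*44) = 4835533 - (33840 + 74940 + 24816 + 54956) = 4835533 - 1*188552 = 4835533 - 188552 = 4646981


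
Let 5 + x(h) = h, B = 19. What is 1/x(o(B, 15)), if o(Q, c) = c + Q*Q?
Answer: 1/371 ≈ 0.0026954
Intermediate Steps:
o(Q, c) = c + Q**2
x(h) = -5 + h
1/x(o(B, 15)) = 1/(-5 + (15 + 19**2)) = 1/(-5 + (15 + 361)) = 1/(-5 + 376) = 1/371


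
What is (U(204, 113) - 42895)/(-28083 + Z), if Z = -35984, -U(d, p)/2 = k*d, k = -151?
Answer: -18713/64067 ≈ -0.29208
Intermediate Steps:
U(d, p) = 302*d (U(d, p) = -(-302)*d = 302*d)
(U(204, 113) - 42895)/(-28083 + Z) = (302*204 - 42895)/(-28083 - 35984) = (61608 - 42895)/(-64067) = 18713*(-1/64067) = -18713/64067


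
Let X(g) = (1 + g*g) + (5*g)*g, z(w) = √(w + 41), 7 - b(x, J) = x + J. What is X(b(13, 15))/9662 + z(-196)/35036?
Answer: 2647/9662 + I*√155/35036 ≈ 0.27396 + 0.00035535*I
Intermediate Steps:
b(x, J) = 7 - J - x (b(x, J) = 7 - (x + J) = 7 - (J + x) = 7 + (-J - x) = 7 - J - x)
z(w) = √(41 + w)
X(g) = 1 + 6*g² (X(g) = (1 + g²) + 5*g² = 1 + 6*g²)
X(b(13, 15))/9662 + z(-196)/35036 = (1 + 6*(7 - 1*15 - 1*13)²)/9662 + √(41 - 196)/35036 = (1 + 6*(7 - 15 - 13)²)*(1/9662) + √(-155)*(1/35036) = (1 + 6*(-21)²)*(1/9662) + (I*√155)*(1/35036) = (1 + 6*441)*(1/9662) + I*√155/35036 = (1 + 2646)*(1/9662) + I*√155/35036 = 2647*(1/9662) + I*√155/35036 = 2647/9662 + I*√155/35036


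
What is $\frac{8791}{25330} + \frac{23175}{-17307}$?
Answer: $- \frac{324293}{326910} \approx -0.99199$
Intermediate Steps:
$\frac{8791}{25330} + \frac{23175}{-17307} = 8791 \cdot \frac{1}{25330} + 23175 \left(- \frac{1}{17307}\right) = \frac{59}{170} - \frac{2575}{1923} = - \frac{324293}{326910}$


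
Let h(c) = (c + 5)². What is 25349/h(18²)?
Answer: 25349/108241 ≈ 0.23419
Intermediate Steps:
h(c) = (5 + c)²
25349/h(18²) = 25349/((5 + 18²)²) = 25349/((5 + 324)²) = 25349/(329²) = 25349/108241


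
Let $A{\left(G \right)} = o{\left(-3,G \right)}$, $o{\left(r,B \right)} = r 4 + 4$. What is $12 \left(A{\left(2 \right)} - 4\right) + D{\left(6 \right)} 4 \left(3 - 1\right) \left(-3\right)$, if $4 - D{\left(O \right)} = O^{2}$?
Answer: $624$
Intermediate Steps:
$o{\left(r,B \right)} = 4 + 4 r$ ($o{\left(r,B \right)} = 4 r + 4 = 4 + 4 r$)
$A{\left(G \right)} = -8$ ($A{\left(G \right)} = 4 + 4 \left(-3\right) = 4 - 12 = -8$)
$D{\left(O \right)} = 4 - O^{2}$
$12 \left(A{\left(2 \right)} - 4\right) + D{\left(6 \right)} 4 \left(3 - 1\right) \left(-3\right) = 12 \left(-8 - 4\right) + \left(4 - 6^{2}\right) 4 \left(3 - 1\right) \left(-3\right) = 12 \left(-8 - 4\right) + \left(4 - 36\right) 4 \cdot 2 \left(-3\right) = 12 \left(-12\right) + \left(4 - 36\right) 8 \left(-3\right) = -144 - -768 = -144 + 768 = 624$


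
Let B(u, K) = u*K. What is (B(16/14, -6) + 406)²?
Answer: 7806436/49 ≈ 1.5932e+5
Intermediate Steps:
B(u, K) = K*u
(B(16/14, -6) + 406)² = (-96/14 + 406)² = (-6*8/7 + 406)² = (-48/7 + 406)² = (2794/7)² = 7806436/49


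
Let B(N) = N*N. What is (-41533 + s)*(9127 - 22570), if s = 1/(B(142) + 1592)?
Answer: 4048995514507/7252 ≈ 5.5833e+8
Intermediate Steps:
B(N) = N²
s = 1/21756 (s = 1/(142² + 1592) = 1/(20164 + 1592) = 1/21756 ≈ 4.5964e-5)
(-41533 + s)*(9127 - 22570) = (-41533 + 1/21756)*(9127 - 22570) = -903591947/21756*(-13443) = 4048995514507/7252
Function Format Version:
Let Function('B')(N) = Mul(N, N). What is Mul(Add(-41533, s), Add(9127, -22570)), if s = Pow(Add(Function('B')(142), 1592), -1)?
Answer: Rational(4048995514507, 7252) ≈ 5.5833e+8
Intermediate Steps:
Function('B')(N) = Pow(N, 2)
s = Rational(1, 21756) (s = Pow(Add(Pow(142, 2), 1592), -1) = Pow(Add(20164, 1592), -1) = Pow(21756, -1) = Rational(1, 21756) ≈ 4.5964e-5)
Mul(Add(-41533, s), Add(9127, -22570)) = Mul(Add(-41533, Rational(1, 21756)), Add(9127, -22570)) = Mul(Rational(-903591947, 21756), -13443) = Rational(4048995514507, 7252)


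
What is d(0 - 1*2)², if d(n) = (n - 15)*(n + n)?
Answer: 4624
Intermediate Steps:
d(n) = 2*n*(-15 + n) (d(n) = (-15 + n)*(2*n) = 2*n*(-15 + n))
d(0 - 1*2)² = (2*(0 - 1*2)*(-15 + (0 - 1*2)))² = (2*(0 - 2)*(-15 + (0 - 2)))² = (2*(-2)*(-15 - 2))² = (2*(-2)*(-17))² = 68² = 4624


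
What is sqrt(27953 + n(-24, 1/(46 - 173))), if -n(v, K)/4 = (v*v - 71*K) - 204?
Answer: 9*sqrt(5269357)/127 ≈ 162.67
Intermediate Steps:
n(v, K) = 816 - 4*v**2 + 284*K (n(v, K) = -4*((v*v - 71*K) - 204) = -4*((v**2 - 71*K) - 204) = -4*(-204 + v**2 - 71*K) = 816 - 4*v**2 + 284*K)
sqrt(27953 + n(-24, 1/(46 - 173))) = sqrt(27953 + (816 - 4*(-24)**2 + 284/(46 - 173))) = sqrt(27953 + (816 - 4*576 + 284/(-127))) = sqrt(27953 + (816 - 2304 + 284*(-1/127))) = sqrt(27953 + (816 - 2304 - 284/127)) = sqrt(27953 - 189260/127) = sqrt(3360771/127) = 9*sqrt(5269357)/127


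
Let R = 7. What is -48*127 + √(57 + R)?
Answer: -6088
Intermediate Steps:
-48*127 + √(57 + R) = -48*127 + √(57 + 7) = -6096 + √64 = -6096 + 8 = -6088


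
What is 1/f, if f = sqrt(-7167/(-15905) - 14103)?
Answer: -I*sqrt(891877042110)/112150524 ≈ -0.0084208*I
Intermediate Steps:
f = 2*I*sqrt(891877042110)/15905 (f = sqrt(-7167*(-1/15905) - 14103) = sqrt(7167/15905 - 14103) = sqrt(-224301048/15905) = 2*I*sqrt(891877042110)/15905 ≈ 118.75*I)
1/f = 1/(2*I*sqrt(891877042110)/15905) = -I*sqrt(891877042110)/112150524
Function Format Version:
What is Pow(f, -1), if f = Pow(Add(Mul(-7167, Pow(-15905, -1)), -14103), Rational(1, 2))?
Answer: Mul(Rational(-1, 112150524), I, Pow(891877042110, Rational(1, 2))) ≈ Mul(-0.0084208, I)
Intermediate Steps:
f = Mul(Rational(2, 15905), I, Pow(891877042110, Rational(1, 2))) (f = Pow(Add(Mul(-7167, Rational(-1, 15905)), -14103), Rational(1, 2)) = Pow(Add(Rational(7167, 15905), -14103), Rational(1, 2)) = Pow(Rational(-224301048, 15905), Rational(1, 2)) = Mul(Rational(2, 15905), I, Pow(891877042110, Rational(1, 2))) ≈ Mul(118.75, I))
Pow(f, -1) = Pow(Mul(Rational(2, 15905), I, Pow(891877042110, Rational(1, 2))), -1) = Mul(Rational(-1, 112150524), I, Pow(891877042110, Rational(1, 2)))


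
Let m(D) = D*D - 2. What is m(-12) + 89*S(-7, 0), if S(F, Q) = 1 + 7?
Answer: 854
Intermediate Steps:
S(F, Q) = 8
m(D) = -2 + D² (m(D) = D² - 2 = -2 + D²)
m(-12) + 89*S(-7, 0) = (-2 + (-12)²) + 89*8 = (-2 + 144) + 712 = 142 + 712 = 854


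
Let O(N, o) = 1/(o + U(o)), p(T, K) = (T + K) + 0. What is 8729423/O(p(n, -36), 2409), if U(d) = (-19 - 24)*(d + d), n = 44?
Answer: -1787480300595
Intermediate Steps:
p(T, K) = K + T (p(T, K) = (K + T) + 0 = K + T)
U(d) = -86*d
O(N, o) = -1/(85*o) (O(N, o) = 1/(o - 86*o) = 1/(-85*o) = -1/(85*o))
8729423/O(p(n, -36), 2409) = 8729423/((-1/85/2409)) = 8729423/((-1/85*1/2409)) = 8729423/(-1/204765) = 8729423*(-204765) = -1787480300595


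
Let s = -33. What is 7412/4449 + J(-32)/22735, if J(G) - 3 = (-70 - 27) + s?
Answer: 167946797/101148015 ≈ 1.6604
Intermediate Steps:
J(G) = -127 (J(G) = 3 + ((-70 - 27) - 33) = 3 + (-97 - 33) = 3 - 130 = -127)
7412/4449 + J(-32)/22735 = 7412/4449 - 127/22735 = 167946797/101148015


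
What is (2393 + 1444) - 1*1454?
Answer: 2383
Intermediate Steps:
(2393 + 1444) - 1*1454 = 3837 - 1454 = 2383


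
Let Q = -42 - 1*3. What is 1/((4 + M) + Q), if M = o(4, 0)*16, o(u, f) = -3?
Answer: -1/89 ≈ -0.011236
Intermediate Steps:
M = -48 (M = -3*16 = -48)
Q = -45 (Q = -42 - 3 = -45)
1/((4 + M) + Q) = 1/((4 - 48) - 45) = 1/(-44 - 45) = 1/(-89) = -1/89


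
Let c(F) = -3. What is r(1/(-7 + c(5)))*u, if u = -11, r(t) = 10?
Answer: -110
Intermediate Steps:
r(1/(-7 + c(5)))*u = 10*(-11) = -110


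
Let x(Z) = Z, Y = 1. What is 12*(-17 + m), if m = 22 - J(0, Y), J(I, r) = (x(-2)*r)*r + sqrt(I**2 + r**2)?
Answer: 72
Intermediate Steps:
J(I, r) = sqrt(I**2 + r**2) - 2*r**2 (J(I, r) = (-2*r)*r + sqrt(I**2 + r**2) = -2*r**2 + sqrt(I**2 + r**2) = sqrt(I**2 + r**2) - 2*r**2)
m = 23 (m = 22 - (sqrt(0**2 + 1**2) - 2*1**2) = 22 - (sqrt(0 + 1) - 2*1) = 22 - (sqrt(1) - 2) = 22 - (1 - 2) = 22 - 1*(-1) = 22 + 1 = 23)
12*(-17 + m) = 12*(-17 + 23) = 12*6 = 72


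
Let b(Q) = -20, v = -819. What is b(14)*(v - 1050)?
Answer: 37380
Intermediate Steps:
b(14)*(v - 1050) = -20*(-819 - 1050) = -20*(-1869) = 37380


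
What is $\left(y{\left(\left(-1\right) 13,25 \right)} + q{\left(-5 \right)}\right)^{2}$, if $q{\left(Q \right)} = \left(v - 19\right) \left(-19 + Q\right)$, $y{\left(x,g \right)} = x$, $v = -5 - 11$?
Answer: $683929$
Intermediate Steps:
$v = -16$ ($v = -5 - 11 = -16$)
$q{\left(Q \right)} = 665 - 35 Q$ ($q{\left(Q \right)} = \left(-16 - 19\right) \left(-19 + Q\right) = - 35 \left(-19 + Q\right) = 665 - 35 Q$)
$\left(y{\left(\left(-1\right) 13,25 \right)} + q{\left(-5 \right)}\right)^{2} = \left(\left(-1\right) 13 + \left(665 - -175\right)\right)^{2} = \left(-13 + \left(665 + 175\right)\right)^{2} = \left(-13 + 840\right)^{2} = 827^{2} = 683929$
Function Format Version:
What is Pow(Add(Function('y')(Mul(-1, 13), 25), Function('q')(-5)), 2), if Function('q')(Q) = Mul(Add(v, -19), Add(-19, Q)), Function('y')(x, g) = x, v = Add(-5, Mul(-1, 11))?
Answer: 683929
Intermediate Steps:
v = -16 (v = Add(-5, -11) = -16)
Function('q')(Q) = Add(665, Mul(-35, Q)) (Function('q')(Q) = Mul(Add(-16, -19), Add(-19, Q)) = Mul(-35, Add(-19, Q)) = Add(665, Mul(-35, Q)))
Pow(Add(Function('y')(Mul(-1, 13), 25), Function('q')(-5)), 2) = Pow(Add(Mul(-1, 13), Add(665, Mul(-35, -5))), 2) = Pow(Add(-13, Add(665, 175)), 2) = Pow(Add(-13, 840), 2) = Pow(827, 2) = 683929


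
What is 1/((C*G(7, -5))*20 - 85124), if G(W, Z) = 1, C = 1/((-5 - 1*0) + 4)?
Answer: -1/85144 ≈ -1.1745e-5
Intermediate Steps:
C = -1 (C = 1/((-5 + 0) + 4) = 1/(-5 + 4) = 1/(-1) = -1)
1/((C*G(7, -5))*20 - 85124) = 1/(-1*1*20 - 85124) = 1/(-1*20 - 85124) = 1/(-20 - 85124) = 1/(-85144) = -1/85144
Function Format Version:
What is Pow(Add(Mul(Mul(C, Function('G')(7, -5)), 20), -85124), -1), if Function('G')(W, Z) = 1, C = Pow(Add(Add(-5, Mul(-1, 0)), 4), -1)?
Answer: Rational(-1, 85144) ≈ -1.1745e-5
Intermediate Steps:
C = -1 (C = Pow(Add(Add(-5, 0), 4), -1) = Pow(Add(-5, 4), -1) = Pow(-1, -1) = -1)
Pow(Add(Mul(Mul(C, Function('G')(7, -5)), 20), -85124), -1) = Pow(Add(Mul(Mul(-1, 1), 20), -85124), -1) = Pow(Add(Mul(-1, 20), -85124), -1) = Pow(Add(-20, -85124), -1) = Pow(-85144, -1) = Rational(-1, 85144)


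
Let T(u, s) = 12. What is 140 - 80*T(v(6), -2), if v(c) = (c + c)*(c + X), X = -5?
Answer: -820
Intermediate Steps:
v(c) = 2*c*(-5 + c) (v(c) = (c + c)*(c - 5) = (2*c)*(-5 + c) = 2*c*(-5 + c))
140 - 80*T(v(6), -2) = 140 - 80*12 = 140 - 960 = -820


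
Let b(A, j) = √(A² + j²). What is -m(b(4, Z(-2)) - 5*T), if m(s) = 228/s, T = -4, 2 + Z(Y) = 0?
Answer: -12 + 6*√5/5 ≈ -9.3167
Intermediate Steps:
Z(Y) = -2 (Z(Y) = -2 + 0 = -2)
-m(b(4, Z(-2)) - 5*T) = -228/(√(4² + (-2)²) - 5*(-4)) = -228/(√(16 + 4) + 20) = -228/(√20 + 20) = -228/(2*√5 + 20) = -228/(20 + 2*√5)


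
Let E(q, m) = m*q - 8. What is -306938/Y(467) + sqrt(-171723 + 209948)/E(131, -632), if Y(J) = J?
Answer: -306938/467 - sqrt(1529)/16560 ≈ -657.26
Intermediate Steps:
E(q, m) = -8 + m*q
-306938/Y(467) + sqrt(-171723 + 209948)/E(131, -632) = -306938/467 + sqrt(-171723 + 209948)/(-8 - 632*131) = -306938*1/467 + sqrt(38225)/(-8 - 82792) = -306938/467 + (5*sqrt(1529))/(-82800) = -306938/467 + (5*sqrt(1529))*(-1/82800) = -306938/467 - sqrt(1529)/16560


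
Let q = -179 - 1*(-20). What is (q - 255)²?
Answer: 171396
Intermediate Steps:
q = -159 (q = -179 + 20 = -159)
(q - 255)² = (-159 - 255)² = (-414)² = 171396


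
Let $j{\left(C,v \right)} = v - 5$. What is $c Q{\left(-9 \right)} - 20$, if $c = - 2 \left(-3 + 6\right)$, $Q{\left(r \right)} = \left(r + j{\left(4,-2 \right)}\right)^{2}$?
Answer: $-1556$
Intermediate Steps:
$j{\left(C,v \right)} = -5 + v$
$Q{\left(r \right)} = \left(-7 + r\right)^{2}$ ($Q{\left(r \right)} = \left(r - 7\right)^{2} = \left(-7 + r\right)^{2}$)
$c = -6$ ($c = \left(-2\right) 3 = -6$)
$c Q{\left(-9 \right)} - 20 = - 6 \left(-7 - 9\right)^{2} - 20 = - 6 \left(-16\right)^{2} - 20 = \left(-6\right) 256 - 20 = -1536 - 20 = -1556$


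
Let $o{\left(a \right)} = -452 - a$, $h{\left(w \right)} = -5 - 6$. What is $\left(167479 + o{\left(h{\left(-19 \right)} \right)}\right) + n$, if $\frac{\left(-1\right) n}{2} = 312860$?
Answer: $-458682$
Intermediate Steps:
$h{\left(w \right)} = -11$ ($h{\left(w \right)} = -5 - 6 = -11$)
$n = -625720$ ($n = \left(-2\right) 312860 = -625720$)
$\left(167479 + o{\left(h{\left(-19 \right)} \right)}\right) + n = \left(167479 - 441\right) - 625720 = 167038 - 625720 = -458682$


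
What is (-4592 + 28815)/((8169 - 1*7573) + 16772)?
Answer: 24223/17368 ≈ 1.3947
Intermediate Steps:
(-4592 + 28815)/((8169 - 1*7573) + 16772) = 24223/((8169 - 7573) + 16772) = 24223/(596 + 16772) = 24223/17368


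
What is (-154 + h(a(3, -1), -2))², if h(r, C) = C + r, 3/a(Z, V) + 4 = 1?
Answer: 24649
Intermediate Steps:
a(Z, V) = -1 (a(Z, V) = 3/(-4 + 1) = 3/(-3) = 3*(-⅓) = -1)
(-154 + h(a(3, -1), -2))² = (-154 + (-2 - 1))² = (-154 - 3)² = (-157)² = 24649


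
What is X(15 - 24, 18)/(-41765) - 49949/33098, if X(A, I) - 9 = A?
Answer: -49949/33098 ≈ -1.5091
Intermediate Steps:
X(A, I) = 9 + A
X(15 - 24, 18)/(-41765) - 49949/33098 = (9 + (15 - 24))/(-41765) - 49949/33098 = (9 - 9)*(-1/41765) - 49949*1/33098 = 0*(-1/41765) - 49949/33098 = 0 - 49949/33098 = -49949/33098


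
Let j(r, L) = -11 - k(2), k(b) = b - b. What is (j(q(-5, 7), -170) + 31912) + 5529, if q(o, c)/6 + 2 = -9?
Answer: 37430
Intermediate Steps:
q(o, c) = -66 (q(o, c) = -12 + 6*(-9) = -12 - 54 = -66)
k(b) = 0
j(r, L) = -11 (j(r, L) = -11 - 1*0 = -11 + 0 = -11)
(j(q(-5, 7), -170) + 31912) + 5529 = (-11 + 31912) + 5529 = 31901 + 5529 = 37430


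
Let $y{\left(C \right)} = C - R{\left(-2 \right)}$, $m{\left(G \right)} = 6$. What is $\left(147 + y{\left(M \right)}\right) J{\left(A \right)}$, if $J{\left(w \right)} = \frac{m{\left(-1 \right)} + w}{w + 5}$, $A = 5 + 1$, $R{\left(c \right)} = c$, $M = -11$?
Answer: $\frac{1656}{11} \approx 150.55$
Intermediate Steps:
$A = 6$
$J{\left(w \right)} = \frac{6 + w}{5 + w}$ ($J{\left(w \right)} = \frac{6 + w}{w + 5} = \frac{6 + w}{5 + w}$)
$y{\left(C \right)} = 2 + C$ ($y{\left(C \right)} = C - -2 = C + 2 = 2 + C$)
$\left(147 + y{\left(M \right)}\right) J{\left(A \right)} = \left(147 + \left(2 - 11\right)\right) \frac{6 + 6}{5 + 6} = \left(147 - 9\right) \frac{1}{11} \cdot 12 = 138 \cdot \frac{1}{11} \cdot 12 = 138 \cdot \frac{12}{11} = \frac{1656}{11}$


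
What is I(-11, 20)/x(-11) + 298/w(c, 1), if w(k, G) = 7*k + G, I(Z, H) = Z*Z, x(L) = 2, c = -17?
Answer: 6841/118 ≈ 57.975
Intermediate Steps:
I(Z, H) = Z**2
w(k, G) = G + 7*k
I(-11, 20)/x(-11) + 298/w(c, 1) = (-11)**2/2 + 298/(1 + 7*(-17)) = 121*(1/2) + 298/(1 - 119) = 121/2 + 298/(-118) = 121/2 + 298*(-1/118) = 121/2 - 149/59 = 6841/118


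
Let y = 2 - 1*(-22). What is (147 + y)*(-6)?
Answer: -1026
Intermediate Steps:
y = 24 (y = 2 + 22 = 24)
(147 + y)*(-6) = (147 + 24)*(-6) = 171*(-6) = -1026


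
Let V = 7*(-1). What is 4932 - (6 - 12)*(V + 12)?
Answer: 4962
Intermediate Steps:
V = -7
4932 - (6 - 12)*(V + 12) = 4932 - (6 - 12)*(-7 + 12) = 4932 - (-6)*5 = 4932 - 1*(-30) = 4932 + 30 = 4962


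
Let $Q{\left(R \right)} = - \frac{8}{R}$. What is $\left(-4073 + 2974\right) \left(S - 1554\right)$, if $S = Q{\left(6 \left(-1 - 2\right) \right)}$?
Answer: $\frac{15366218}{9} \approx 1.7074 \cdot 10^{6}$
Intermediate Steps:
$S = \frac{4}{9}$ ($S = - \frac{8}{6 \left(-1 - 2\right)} = - \frac{8}{6 \left(-3\right)} = - \frac{8}{-18} = \left(-8\right) \left(- \frac{1}{18}\right) = \frac{4}{9} \approx 0.44444$)
$\left(-4073 + 2974\right) \left(S - 1554\right) = \left(-4073 + 2974\right) \left(\frac{4}{9} - 1554\right) = \left(-1099\right) \left(- \frac{13982}{9}\right) = \frac{15366218}{9}$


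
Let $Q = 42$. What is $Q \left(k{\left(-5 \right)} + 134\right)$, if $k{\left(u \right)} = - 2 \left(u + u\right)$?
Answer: $6468$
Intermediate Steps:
$k{\left(u \right)} = - 4 u$ ($k{\left(u \right)} = - 2 \cdot 2 u = - 4 u$)
$Q \left(k{\left(-5 \right)} + 134\right) = 42 \left(\left(-4\right) \left(-5\right) + 134\right) = 42 \left(20 + 134\right) = 42 \cdot 154 = 6468$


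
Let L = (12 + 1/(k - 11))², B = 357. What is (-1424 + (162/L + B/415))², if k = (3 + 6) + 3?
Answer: 9949000589834329/4918918225 ≈ 2.0226e+6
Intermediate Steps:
k = 12 (k = 9 + 3 = 12)
L = 169 (L = (12 + 1/(12 - 11))² = (12 + 1/1)² = (12 + 1)² = 13² = 169)
(-1424 + (162/L + B/415))² = (-1424 + (162/169 + 357/415))² = (-1424 + 127563/70135)² = (-99744677/70135)² = 9949000589834329/4918918225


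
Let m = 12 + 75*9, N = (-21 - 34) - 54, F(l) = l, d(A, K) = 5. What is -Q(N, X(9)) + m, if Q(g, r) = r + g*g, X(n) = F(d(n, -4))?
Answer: -11199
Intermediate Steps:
X(n) = 5
N = -109 (N = -55 - 54 = -109)
Q(g, r) = r + g**2
m = 687 (m = 12 + 675 = 687)
-Q(N, X(9)) + m = -(5 + (-109)**2) + 687 = -(5 + 11881) + 687 = -1*11886 + 687 = -11886 + 687 = -11199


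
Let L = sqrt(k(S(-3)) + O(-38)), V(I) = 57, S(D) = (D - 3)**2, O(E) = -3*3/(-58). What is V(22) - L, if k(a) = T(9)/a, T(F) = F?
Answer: 57 - sqrt(1363)/58 ≈ 56.363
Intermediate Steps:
O(E) = 9/58 (O(E) = -9*(-1/58) = 9/58)
S(D) = (-3 + D)**2
k(a) = 9/a
L = sqrt(1363)/58 (L = sqrt(9/((-3 - 3)**2) + 9/58) = sqrt(9/((-6)**2) + 9/58) = sqrt(9/36 + 9/58) = sqrt(9*(1/36) + 9/58) = sqrt(1/4 + 9/58) = sqrt(47/116) = sqrt(1363)/58 ≈ 0.63653)
V(22) - L = 57 - sqrt(1363)/58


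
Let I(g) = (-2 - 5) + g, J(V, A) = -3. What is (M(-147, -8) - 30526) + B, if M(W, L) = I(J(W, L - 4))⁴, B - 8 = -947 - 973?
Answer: -22438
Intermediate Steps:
I(g) = -7 + g
B = -1912 (B = 8 + (-947 - 973) = 8 - 1920 = -1912)
M(W, L) = 10000 (M(W, L) = (-7 - 3)⁴ = (-10)⁴ = 10000)
(M(-147, -8) - 30526) + B = (10000 - 30526) - 1912 = -20526 - 1912 = -22438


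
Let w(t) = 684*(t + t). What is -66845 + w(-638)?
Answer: -939629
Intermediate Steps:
w(t) = 1368*t (w(t) = 684*(2*t) = 1368*t)
-66845 + w(-638) = -66845 + 1368*(-638) = -66845 - 872784 = -939629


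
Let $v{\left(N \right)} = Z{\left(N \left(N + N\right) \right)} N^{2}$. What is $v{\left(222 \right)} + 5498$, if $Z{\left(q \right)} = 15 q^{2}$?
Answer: $7182391880303738$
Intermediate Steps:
$v{\left(N \right)} = 60 N^{6}$ ($v{\left(N \right)} = 15 \left(N \left(N + N\right)\right)^{2} N^{2} = 15 \left(N 2 N\right)^{2} N^{2} = 15 \left(2 N^{2}\right)^{2} N^{2} = 15 \cdot 4 N^{4} N^{2} = 60 N^{4} N^{2} = 60 N^{6}$)
$v{\left(222 \right)} + 5498 = 60 \cdot 222^{6} + 5498 = 60 \cdot 119706531338304 + 5498 = 7182391880298240 + 5498 = 7182391880303738$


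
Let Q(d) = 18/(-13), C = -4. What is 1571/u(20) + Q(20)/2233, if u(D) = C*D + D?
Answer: -45605639/1741740 ≈ -26.184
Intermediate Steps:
u(D) = -3*D (u(D) = -4*D + D = -3*D)
Q(d) = -18/13 (Q(d) = 18*(-1/13) = -18/13)
1571/u(20) + Q(20)/2233 = 1571/((-3*20)) - 18/13/2233 = 1571/(-60) - 18/13*1/2233 = 1571*(-1/60) - 18/29029 = -1571/60 - 18/29029 = -45605639/1741740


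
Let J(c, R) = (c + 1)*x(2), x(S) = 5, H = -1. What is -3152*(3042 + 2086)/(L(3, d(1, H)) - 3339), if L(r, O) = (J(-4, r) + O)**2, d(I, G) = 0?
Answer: 8081728/1557 ≈ 5190.6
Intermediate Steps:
J(c, R) = 5 + 5*c (J(c, R) = (c + 1)*5 = (1 + c)*5 = 5 + 5*c)
L(r, O) = (-15 + O)**2 (L(r, O) = ((5 + 5*(-4)) + O)**2 = ((5 - 20) + O)**2 = (-15 + O)**2)
-3152*(3042 + 2086)/(L(3, d(1, H)) - 3339) = -3152*(3042 + 2086)/((-15 + 0)**2 - 3339) = -3152*5128/((-15)**2 - 3339) = -3152*5128/(225 - 3339) = -3152/((-3114*1/5128)) = -3152/(-1557/2564) = -3152*(-2564/1557) = 8081728/1557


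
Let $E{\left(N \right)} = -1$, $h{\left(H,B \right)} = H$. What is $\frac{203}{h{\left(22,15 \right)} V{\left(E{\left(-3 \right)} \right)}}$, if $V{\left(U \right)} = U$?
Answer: $- \frac{203}{22} \approx -9.2273$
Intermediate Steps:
$\frac{203}{h{\left(22,15 \right)} V{\left(E{\left(-3 \right)} \right)}} = \frac{203}{22 \left(-1\right)} = \frac{203}{-22} = 203 \left(- \frac{1}{22}\right) = - \frac{203}{22}$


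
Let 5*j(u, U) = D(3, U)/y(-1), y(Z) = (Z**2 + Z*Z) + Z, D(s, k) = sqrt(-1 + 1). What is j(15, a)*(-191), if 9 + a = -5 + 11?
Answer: 0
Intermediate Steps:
a = -3 (a = -9 + (-5 + 11) = -9 + 6 = -3)
D(s, k) = 0 (D(s, k) = sqrt(0) = 0)
y(Z) = Z + 2*Z**2 (y(Z) = (Z**2 + Z**2) + Z = 2*Z**2 + Z = Z + 2*Z**2)
j(u, U) = 0 (j(u, U) = (0/((-(1 + 2*(-1)))))/5 = (0/((-(1 - 2))))/5 = (0/((-1*(-1))))/5 = (0/1)/5 = (0*1)/5 = (1/5)*0 = 0)
j(15, a)*(-191) = 0*(-191) = 0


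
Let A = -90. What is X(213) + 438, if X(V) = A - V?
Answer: 135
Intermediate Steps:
X(V) = -90 - V
X(213) + 438 = (-90 - 1*213) + 438 = (-90 - 213) + 438 = -303 + 438 = 135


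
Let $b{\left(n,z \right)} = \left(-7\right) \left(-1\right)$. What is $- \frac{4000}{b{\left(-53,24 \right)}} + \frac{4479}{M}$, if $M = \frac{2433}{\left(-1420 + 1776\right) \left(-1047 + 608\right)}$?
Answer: $- \frac{1636568084}{5677} \approx -2.8828 \cdot 10^{5}$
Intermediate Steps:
$b{\left(n,z \right)} = 7$
$M = - \frac{2433}{156284}$ ($M = \frac{2433}{356 \left(-439\right)} = \frac{2433}{-156284} = 2433 \left(- \frac{1}{156284}\right) = - \frac{2433}{156284} \approx -0.015568$)
$- \frac{4000}{b{\left(-53,24 \right)}} + \frac{4479}{M} = - \frac{4000}{7} + \frac{4479}{- \frac{2433}{156284}} = \left(-4000\right) \frac{1}{7} + 4479 \left(- \frac{156284}{2433}\right) = - \frac{4000}{7} - \frac{233332012}{811} = - \frac{1636568084}{5677}$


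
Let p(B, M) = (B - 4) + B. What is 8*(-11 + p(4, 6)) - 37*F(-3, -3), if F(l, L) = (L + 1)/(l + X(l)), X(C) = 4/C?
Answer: -950/13 ≈ -73.077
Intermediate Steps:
F(l, L) = (1 + L)/(l + 4/l) (F(l, L) = (L + 1)/(l + 4/l) = (1 + L)/(l + 4/l))
p(B, M) = -4 + 2*B (p(B, M) = (-4 + B) + B = -4 + 2*B)
8*(-11 + p(4, 6)) - 37*F(-3, -3) = 8*(-11 + (-4 + 2*4)) - (-111)*(1 - 3)/(4 + (-3)**2) = 8*(-11 + (-4 + 8)) - (-111)*(-2)/(4 + 9) = 8*(-11 + 4) - (-111)*(-2)/13 = 8*(-7) - (-111)*(-2)/13 = -56 - 37*6/13 = -56 - 222/13 = -950/13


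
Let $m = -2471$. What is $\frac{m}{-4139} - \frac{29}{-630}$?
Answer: $\frac{1676761}{2607570} \approx 0.64304$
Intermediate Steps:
$\frac{m}{-4139} - \frac{29}{-630} = - \frac{2471}{-4139} - \frac{29}{-630} = \left(-2471\right) \left(- \frac{1}{4139}\right) - - \frac{29}{630} = \frac{2471}{4139} + \frac{29}{630} = \frac{1676761}{2607570}$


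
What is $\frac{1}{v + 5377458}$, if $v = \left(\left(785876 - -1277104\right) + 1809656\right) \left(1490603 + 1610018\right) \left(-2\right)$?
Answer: $- \frac{1}{24015147636454} \approx -4.164 \cdot 10^{-14}$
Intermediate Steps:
$v = -24015153013912$ ($v = \left(\left(785876 + 1277104\right) + 1809656\right) 3100621 \left(-2\right) = \left(2062980 + 1809656\right) 3100621 \left(-2\right) = 3872636 \cdot 3100621 \left(-2\right) = 12007576506956 \left(-2\right) = -24015153013912$)
$\frac{1}{v + 5377458} = \frac{1}{-24015153013912 + 5377458} = \frac{1}{-24015147636454} = - \frac{1}{24015147636454}$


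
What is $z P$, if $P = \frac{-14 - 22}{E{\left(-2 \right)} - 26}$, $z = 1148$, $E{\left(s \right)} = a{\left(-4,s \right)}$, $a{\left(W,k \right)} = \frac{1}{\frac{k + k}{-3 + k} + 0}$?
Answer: $\frac{18368}{11} \approx 1669.8$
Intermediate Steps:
$a{\left(W,k \right)} = \frac{-3 + k}{2 k}$ ($a{\left(W,k \right)} = \frac{1}{\frac{2 k}{-3 + k} + 0} = \frac{1}{2 k \frac{1}{-3 + k}} = \frac{-3 + k}{2 k}$)
$E{\left(s \right)} = \frac{-3 + s}{2 s}$
$P = \frac{16}{11}$ ($P = \frac{-14 - 22}{\frac{-3 - 2}{2 \left(-2\right)} - 26} = - \frac{36}{\frac{1}{2} \left(- \frac{1}{2}\right) \left(-5\right) - 26} = - \frac{36}{\frac{5}{4} - 26} = - \frac{36}{- \frac{99}{4}} = \left(-36\right) \left(- \frac{4}{99}\right) = \frac{16}{11} \approx 1.4545$)
$z P = 1148 \cdot \frac{16}{11} = \frac{18368}{11}$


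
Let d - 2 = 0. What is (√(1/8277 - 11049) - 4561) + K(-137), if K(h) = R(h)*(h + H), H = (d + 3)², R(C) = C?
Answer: 10783 + 2*I*√189238234611/8277 ≈ 10783.0 + 105.11*I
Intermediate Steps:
d = 2 (d = 2 + 0 = 2)
H = 25 (H = (2 + 3)² = 5² = 25)
K(h) = h*(25 + h) (K(h) = h*(h + 25) = h*(25 + h))
(√(1/8277 - 11049) - 4561) + K(-137) = (√(1/8277 - 11049) - 4561) - 137*(25 - 137) = (√(1/8277 - 11049) - 4561) - 137*(-112) = (√(-91452572/8277) - 4561) + 15344 = (2*I*√189238234611/8277 - 4561) + 15344 = (-4561 + 2*I*√189238234611/8277) + 15344 = 10783 + 2*I*√189238234611/8277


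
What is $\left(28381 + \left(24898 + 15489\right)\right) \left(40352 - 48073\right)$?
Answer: $-530957728$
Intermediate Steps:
$\left(28381 + \left(24898 + 15489\right)\right) \left(40352 - 48073\right) = \left(28381 + 40387\right) \left(-7721\right) = 68768 \left(-7721\right) = -530957728$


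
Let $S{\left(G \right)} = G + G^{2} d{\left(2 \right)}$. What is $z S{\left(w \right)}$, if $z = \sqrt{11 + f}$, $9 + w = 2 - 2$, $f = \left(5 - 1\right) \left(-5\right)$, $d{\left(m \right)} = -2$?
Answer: $- 513 i \approx - 513.0 i$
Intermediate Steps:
$f = -20$ ($f = 4 \left(-5\right) = -20$)
$w = -9$ ($w = -9 + \left(2 - 2\right) = -9 + 0 = -9$)
$S{\left(G \right)} = G - 2 G^{2}$ ($S{\left(G \right)} = G + G^{2} \left(-2\right) = G - 2 G^{2}$)
$z = 3 i$ ($z = \sqrt{11 - 20} = \sqrt{-9} = 3 i \approx 3.0 i$)
$z S{\left(w \right)} = 3 i \left(- 9 \left(1 - -18\right)\right) = 3 i \left(- 9 \left(1 + 18\right)\right) = 3 i \left(\left(-9\right) 19\right) = 3 i \left(-171\right) = - 513 i$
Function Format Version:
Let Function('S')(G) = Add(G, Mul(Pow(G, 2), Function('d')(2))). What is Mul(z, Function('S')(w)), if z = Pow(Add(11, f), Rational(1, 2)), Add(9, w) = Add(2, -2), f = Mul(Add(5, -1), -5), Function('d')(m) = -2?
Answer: Mul(-513, I) ≈ Mul(-513.00, I)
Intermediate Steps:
f = -20 (f = Mul(4, -5) = -20)
w = -9 (w = Add(-9, Add(2, -2)) = Add(-9, 0) = -9)
Function('S')(G) = Add(G, Mul(-2, Pow(G, 2))) (Function('S')(G) = Add(G, Mul(Pow(G, 2), -2)) = Add(G, Mul(-2, Pow(G, 2))))
z = Mul(3, I) (z = Pow(Add(11, -20), Rational(1, 2)) = Pow(-9, Rational(1, 2)) = Mul(3, I) ≈ Mul(3.0000, I))
Mul(z, Function('S')(w)) = Mul(Mul(3, I), Mul(-9, Add(1, Mul(-2, -9)))) = Mul(Mul(3, I), Mul(-9, Add(1, 18))) = Mul(Mul(3, I), Mul(-9, 19)) = Mul(Mul(3, I), -171) = Mul(-513, I)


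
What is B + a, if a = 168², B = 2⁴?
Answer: 28240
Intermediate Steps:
B = 16
a = 28224
B + a = 16 + 28224 = 28240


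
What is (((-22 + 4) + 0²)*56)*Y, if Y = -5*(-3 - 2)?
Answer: -25200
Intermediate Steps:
Y = 25 (Y = -5*(-5) = 25)
(((-22 + 4) + 0²)*56)*Y = (((-22 + 4) + 0²)*56)*25 = ((-18 + 0)*56)*25 = -18*56*25 = -1008*25 = -25200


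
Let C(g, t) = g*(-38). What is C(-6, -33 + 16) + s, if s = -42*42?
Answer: -1536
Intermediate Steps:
s = -1764
C(g, t) = -38*g
C(-6, -33 + 16) + s = -38*(-6) - 1764 = 228 - 1764 = -1536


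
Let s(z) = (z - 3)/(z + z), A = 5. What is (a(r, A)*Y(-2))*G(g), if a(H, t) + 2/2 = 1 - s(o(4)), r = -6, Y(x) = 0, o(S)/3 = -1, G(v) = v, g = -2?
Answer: 0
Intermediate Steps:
o(S) = -3 (o(S) = 3*(-1) = -3)
s(z) = (-3 + z)/(2*z) (s(z) = (-3 + z)/((2*z)) = (-3 + z)*(1/(2*z)) = (-3 + z)/(2*z))
a(H, t) = -1 (a(H, t) = -1 + (1 - (-3 - 3)/(2*(-3))) = -1 + (1 - (-1)*(-6)/(2*3)) = -1 + (1 - 1*1) = -1 + (1 - 1) = -1 + 0 = -1)
(a(r, A)*Y(-2))*G(g) = -1*0*(-2) = 0*(-2) = 0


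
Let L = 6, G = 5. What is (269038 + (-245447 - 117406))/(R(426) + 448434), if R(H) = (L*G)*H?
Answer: -93815/461214 ≈ -0.20341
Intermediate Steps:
R(H) = 30*H (R(H) = (6*5)*H = 30*H)
(269038 + (-245447 - 117406))/(R(426) + 448434) = (269038 + (-245447 - 117406))/(30*426 + 448434) = (269038 - 362853)/(12780 + 448434) = -93815/461214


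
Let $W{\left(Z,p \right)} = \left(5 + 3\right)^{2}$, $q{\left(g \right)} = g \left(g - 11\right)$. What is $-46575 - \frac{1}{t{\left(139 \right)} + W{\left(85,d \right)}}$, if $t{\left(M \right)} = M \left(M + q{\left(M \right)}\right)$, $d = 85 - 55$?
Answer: $- \frac{116086929976}{2492473} \approx -46575.0$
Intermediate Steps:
$q{\left(g \right)} = g \left(-11 + g\right)$
$d = 30$ ($d = 85 - 55 = 30$)
$t{\left(M \right)} = M \left(M + M \left(-11 + M\right)\right)$
$W{\left(Z,p \right)} = 64$ ($W{\left(Z,p \right)} = 8^{2} = 64$)
$-46575 - \frac{1}{t{\left(139 \right)} + W{\left(85,d \right)}} = -46575 - \frac{1}{139^{2} \left(-10 + 139\right) + 64} = -46575 - \frac{1}{19321 \cdot 129 + 64} = -46575 - \frac{1}{2492409 + 64} = -46575 - \frac{1}{2492473} = - \frac{116086929976}{2492473}$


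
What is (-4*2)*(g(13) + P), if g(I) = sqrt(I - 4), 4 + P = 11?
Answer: -80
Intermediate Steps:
P = 7 (P = -4 + 11 = 7)
g(I) = sqrt(-4 + I)
(-4*2)*(g(13) + P) = (-4*2)*(sqrt(-4 + 13) + 7) = -8*(sqrt(9) + 7) = -8*(3 + 7) = -8*10 = -80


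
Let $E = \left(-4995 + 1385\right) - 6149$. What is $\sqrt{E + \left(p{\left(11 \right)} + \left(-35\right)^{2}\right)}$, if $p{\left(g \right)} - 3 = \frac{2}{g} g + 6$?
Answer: $3 i \sqrt{947} \approx 92.32 i$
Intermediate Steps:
$p{\left(g \right)} = 11$ ($p{\left(g \right)} = 3 + \left(\frac{2}{g} g + 6\right) = 3 + \left(2 + 6\right) = 3 + 8 = 11$)
$E = -9759$ ($E = -3610 - 6149 = -9759$)
$\sqrt{E + \left(p{\left(11 \right)} + \left(-35\right)^{2}\right)} = \sqrt{-9759 + \left(11 + \left(-35\right)^{2}\right)} = \sqrt{-9759 + \left(11 + 1225\right)} = \sqrt{-9759 + 1236} = \sqrt{-8523} = 3 i \sqrt{947}$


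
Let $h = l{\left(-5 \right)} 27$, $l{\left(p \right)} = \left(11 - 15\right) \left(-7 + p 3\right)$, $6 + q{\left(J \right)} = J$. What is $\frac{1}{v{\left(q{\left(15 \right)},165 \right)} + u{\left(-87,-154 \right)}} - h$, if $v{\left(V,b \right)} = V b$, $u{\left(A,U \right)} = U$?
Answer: $- \frac{3162455}{1331} \approx -2376.0$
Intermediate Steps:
$q{\left(J \right)} = -6 + J$
$l{\left(p \right)} = 28 - 12 p$ ($l{\left(p \right)} = - 4 \left(-7 + 3 p\right) = 28 - 12 p$)
$h = 2376$ ($h = \left(28 - -60\right) 27 = \left(28 + 60\right) 27 = 88 \cdot 27 = 2376$)
$\frac{1}{v{\left(q{\left(15 \right)},165 \right)} + u{\left(-87,-154 \right)}} - h = \frac{1}{\left(-6 + 15\right) 165 - 154} - 2376 = \frac{1}{9 \cdot 165 - 154} - 2376 = \frac{1}{1485 - 154} - 2376 = \frac{1}{1331} - 2376 = - \frac{3162455}{1331}$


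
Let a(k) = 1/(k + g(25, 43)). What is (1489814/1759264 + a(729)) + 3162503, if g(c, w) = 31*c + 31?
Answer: 4270123762017237/1350235120 ≈ 3.1625e+6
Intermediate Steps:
g(c, w) = 31 + 31*c
a(k) = 1/(806 + k) (a(k) = 1/(k + (31 + 31*25)) = 1/(k + (31 + 775)) = 1/(k + 806) = 1/(806 + k))
(1489814/1759264 + a(729)) + 3162503 = (1489814/1759264 + 1/(806 + 729)) + 3162503 = (1489814*(1/1759264) + 1/1535) + 3162503 = (744907/879632 + 1/1535) + 3162503 = 1144311877/1350235120 + 3162503 = 4270123762017237/1350235120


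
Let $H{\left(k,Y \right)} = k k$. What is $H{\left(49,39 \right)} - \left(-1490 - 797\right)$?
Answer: $4688$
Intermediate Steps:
$H{\left(k,Y \right)} = k^{2}$
$H{\left(49,39 \right)} - \left(-1490 - 797\right) = 49^{2} - \left(-1490 - 797\right) = 2401 - -2287 = 2401 + 2287 = 4688$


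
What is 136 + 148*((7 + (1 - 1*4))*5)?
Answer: 3096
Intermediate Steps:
136 + 148*((7 + (1 - 1*4))*5) = 136 + 148*((7 + (1 - 4))*5) = 136 + 148*((7 - 3)*5) = 136 + 148*(4*5) = 136 + 148*20 = 136 + 2960 = 3096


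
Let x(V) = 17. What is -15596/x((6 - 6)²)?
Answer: -15596/17 ≈ -917.41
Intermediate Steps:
-15596/x((6 - 6)²) = -15596/17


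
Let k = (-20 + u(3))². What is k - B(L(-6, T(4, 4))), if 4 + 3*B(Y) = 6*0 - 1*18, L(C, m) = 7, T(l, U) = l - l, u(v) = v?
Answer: 889/3 ≈ 296.33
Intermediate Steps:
T(l, U) = 0
B(Y) = -22/3 (B(Y) = -4/3 + (6*0 - 1*18)/3 = -4/3 + (0 - 18)/3 = -4/3 + (⅓)*(-18) = -4/3 - 6 = -22/3)
k = 289 (k = (-20 + 3)² = (-17)² = 289)
k - B(L(-6, T(4, 4))) = 289 - 1*(-22/3) = 289 + 22/3 = 889/3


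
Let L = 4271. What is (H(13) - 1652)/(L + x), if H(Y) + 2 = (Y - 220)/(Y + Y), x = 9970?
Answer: -43211/370266 ≈ -0.11670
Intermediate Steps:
H(Y) = -2 + (-220 + Y)/(2*Y) (H(Y) = -2 + (Y - 220)/(Y + Y) = -2 + (-220 + Y)/((2*Y)) = -2 + (-220 + Y)*(1/(2*Y)) = -2 + (-220 + Y)/(2*Y))
(H(13) - 1652)/(L + x) = ((-3/2 - 110/13) - 1652)/(4271 + 9970) = ((-3/2 - 110*1/13) - 1652)/14241 = ((-3/2 - 110/13) - 1652)*(1/14241) = (-259/26 - 1652)*(1/14241) = -43211/26*1/14241 = -43211/370266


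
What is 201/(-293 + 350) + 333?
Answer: 6394/19 ≈ 336.53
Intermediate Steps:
201/(-293 + 350) + 333 = 201/57 + 333 = 201*(1/57) + 333 = 67/19 + 333 = 6394/19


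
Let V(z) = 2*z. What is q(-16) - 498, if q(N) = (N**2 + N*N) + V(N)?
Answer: -18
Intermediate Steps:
q(N) = 2*N + 2*N**2 (q(N) = (N**2 + N*N) + 2*N = (N**2 + N**2) + 2*N = 2*N**2 + 2*N = 2*N + 2*N**2)
q(-16) - 498 = 2*(-16)*(1 - 16) - 498 = 2*(-16)*(-15) - 498 = 480 - 498 = -18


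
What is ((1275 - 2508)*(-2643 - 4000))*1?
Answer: 8190819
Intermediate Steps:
((1275 - 2508)*(-2643 - 4000))*1 = -1233*(-6643)*1 = 8190819*1 = 8190819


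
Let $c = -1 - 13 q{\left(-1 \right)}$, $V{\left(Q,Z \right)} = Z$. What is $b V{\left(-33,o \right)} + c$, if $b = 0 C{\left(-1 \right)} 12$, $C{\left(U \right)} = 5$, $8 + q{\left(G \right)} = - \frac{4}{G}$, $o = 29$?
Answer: $51$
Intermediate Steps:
$q{\left(G \right)} = -8 - \frac{4}{G}$
$c = 51$ ($c = -1 - 13 \left(-8 - \frac{4}{-1}\right) = -1 - 13 \left(-8 - -4\right) = -1 - 13 \left(-8 + 4\right) = -1 - -52 = -1 + 52 = 51$)
$b = 0$ ($b = 0 \cdot 5 \cdot 12 = 0 \cdot 12 = 0$)
$b V{\left(-33,o \right)} + c = 0 \cdot 29 + 51 = 0 + 51 = 51$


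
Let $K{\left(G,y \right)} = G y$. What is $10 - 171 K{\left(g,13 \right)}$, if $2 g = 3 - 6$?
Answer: $\frac{6689}{2} \approx 3344.5$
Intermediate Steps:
$g = - \frac{3}{2}$ ($g = \frac{3 - 6}{2} = \frac{1}{2} \left(-3\right) = - \frac{3}{2} \approx -1.5$)
$10 - 171 K{\left(g,13 \right)} = 10 - 171 \left(\left(- \frac{3}{2}\right) 13\right) = 10 - - \frac{6669}{2} = 10 + \frac{6669}{2} = \frac{6689}{2}$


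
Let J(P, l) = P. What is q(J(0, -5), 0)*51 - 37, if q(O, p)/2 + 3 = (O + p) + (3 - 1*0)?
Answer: -37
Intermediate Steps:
q(O, p) = 2*O + 2*p (q(O, p) = -6 + 2*((O + p) + (3 - 1*0)) = -6 + 2*((O + p) + (3 + 0)) = -6 + 2*((O + p) + 3) = -6 + 2*(3 + O + p) = -6 + (6 + 2*O + 2*p) = 2*O + 2*p)
q(J(0, -5), 0)*51 - 37 = (2*0 + 2*0)*51 - 37 = (0 + 0)*51 - 37 = 0*51 - 37 = 0 - 37 = -37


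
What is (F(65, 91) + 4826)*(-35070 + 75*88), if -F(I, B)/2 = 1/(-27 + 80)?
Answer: -7281942720/53 ≈ -1.3740e+8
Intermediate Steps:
F(I, B) = -2/53 (F(I, B) = -2/(-27 + 80) = -2/53)
(F(65, 91) + 4826)*(-35070 + 75*88) = (-2/53 + 4826)*(-35070 + 75*88) = 255776*(-35070 + 6600)/53 = (255776/53)*(-28470) = -7281942720/53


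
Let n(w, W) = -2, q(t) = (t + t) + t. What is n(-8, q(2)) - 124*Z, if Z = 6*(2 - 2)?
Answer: -2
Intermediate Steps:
q(t) = 3*t (q(t) = 2*t + t = 3*t)
Z = 0 (Z = 6*0 = 0)
n(-8, q(2)) - 124*Z = -2 - 124*0 = -2 + 0 = -2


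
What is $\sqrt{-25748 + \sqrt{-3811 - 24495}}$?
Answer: $\sqrt{-25748 + i \sqrt{28306}} \approx 0.5242 + 160.46 i$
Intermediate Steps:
$\sqrt{-25748 + \sqrt{-3811 - 24495}} = \sqrt{-25748 + \sqrt{-28306}} = \sqrt{-25748 + i \sqrt{28306}}$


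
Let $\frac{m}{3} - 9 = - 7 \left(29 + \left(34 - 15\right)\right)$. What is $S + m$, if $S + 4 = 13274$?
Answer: $12289$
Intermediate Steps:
$S = 13270$ ($S = -4 + 13274 = 13270$)
$m = -981$ ($m = 27 + 3 \left(- 7 \left(29 + \left(34 - 15\right)\right)\right) = 27 + 3 \left(- 7 \left(29 + 19\right)\right) = 27 + 3 \left(\left(-7\right) 48\right) = 27 + 3 \left(-336\right) = 27 - 1008 = -981$)
$S + m = 13270 - 981 = 12289$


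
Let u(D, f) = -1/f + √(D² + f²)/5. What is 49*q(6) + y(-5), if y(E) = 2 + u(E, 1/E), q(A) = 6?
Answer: 301 + √626/25 ≈ 302.00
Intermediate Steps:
u(D, f) = -1/f + √(D² + f²)/5 (u(D, f) = -1/f + √(D² + f²)*(⅕) = -1/f + √(D² + f²)/5)
y(E) = 2 - E + √(E⁻² + E²)/5 (y(E) = 2 + (-1/(1/E) + √(E² + (1/E)²)/5) = 2 + (-E + √(E² + E⁻²)/5) = 2 + (-E + √(E⁻² + E²)/5) = 2 - E + √(E⁻² + E²)/5)
49*q(6) + y(-5) = 49*6 + (2 - 1*(-5) + √((-5)⁻² + (-5)²)/5) = 294 + (2 + 5 + √(1/25 + 25)/5) = 294 + (2 + 5 + √(626/25)/5) = 294 + (2 + 5 + (√626/5)/5) = 294 + (2 + 5 + √626/25) = 294 + (7 + √626/25) = 301 + √626/25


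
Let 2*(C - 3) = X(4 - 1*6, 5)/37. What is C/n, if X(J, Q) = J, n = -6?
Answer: -55/111 ≈ -0.49550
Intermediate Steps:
C = 110/37 (C = 3 + ((4 - 1*6)/37)/2 = 3 + ((4 - 6)*(1/37))/2 = 3 + (-2*1/37)/2 = 3 + (1/2)*(-2/37) = 3 - 1/37 = 110/37 ≈ 2.9730)
C/n = (110/37)/(-6) = -1/6*110/37 = -55/111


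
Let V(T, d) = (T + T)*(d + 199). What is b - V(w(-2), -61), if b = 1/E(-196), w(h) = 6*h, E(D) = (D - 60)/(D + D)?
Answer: 106033/32 ≈ 3313.5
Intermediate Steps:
E(D) = (-60 + D)/(2*D) (E(D) = (-60 + D)/((2*D)) = (-60 + D)*(1/(2*D)) = (-60 + D)/(2*D))
V(T, d) = 2*T*(199 + d) (V(T, d) = (2*T)*(199 + d) = 2*T*(199 + d))
b = 49/32 (b = 1/((½)*(-60 - 196)/(-196)) = 1/((½)*(-1/196)*(-256)) = 1/(32/49) = 49/32 ≈ 1.5313)
b - V(w(-2), -61) = 49/32 - 2*6*(-2)*(199 - 61) = 49/32 - 2*(-12)*138 = 49/32 - 1*(-3312) = 49/32 + 3312 = 106033/32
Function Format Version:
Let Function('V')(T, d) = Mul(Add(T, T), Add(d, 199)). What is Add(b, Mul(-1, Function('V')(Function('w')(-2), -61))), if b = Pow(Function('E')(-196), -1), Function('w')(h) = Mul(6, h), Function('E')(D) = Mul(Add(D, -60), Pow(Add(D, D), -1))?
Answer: Rational(106033, 32) ≈ 3313.5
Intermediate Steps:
Function('E')(D) = Mul(Rational(1, 2), Pow(D, -1), Add(-60, D)) (Function('E')(D) = Mul(Add(-60, D), Pow(Mul(2, D), -1)) = Mul(Add(-60, D), Mul(Rational(1, 2), Pow(D, -1))) = Mul(Rational(1, 2), Pow(D, -1), Add(-60, D)))
Function('V')(T, d) = Mul(2, T, Add(199, d)) (Function('V')(T, d) = Mul(Mul(2, T), Add(199, d)) = Mul(2, T, Add(199, d)))
b = Rational(49, 32) (b = Pow(Mul(Rational(1, 2), Pow(-196, -1), Add(-60, -196)), -1) = Pow(Mul(Rational(1, 2), Rational(-1, 196), -256), -1) = Pow(Rational(32, 49), -1) = Rational(49, 32) ≈ 1.5313)
Add(b, Mul(-1, Function('V')(Function('w')(-2), -61))) = Add(Rational(49, 32), Mul(-1, Mul(2, Mul(6, -2), Add(199, -61)))) = Add(Rational(49, 32), Mul(-1, Mul(2, -12, 138))) = Add(Rational(49, 32), Mul(-1, -3312)) = Add(Rational(49, 32), 3312) = Rational(106033, 32)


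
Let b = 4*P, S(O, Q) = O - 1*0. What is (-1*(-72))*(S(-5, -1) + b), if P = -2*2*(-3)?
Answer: 3096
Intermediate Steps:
P = 12 (P = -4*(-3) = 12)
S(O, Q) = O (S(O, Q) = O + 0 = O)
b = 48 (b = 4*12 = 48)
(-1*(-72))*(S(-5, -1) + b) = (-1*(-72))*(-5 + 48) = 72*43 = 3096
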